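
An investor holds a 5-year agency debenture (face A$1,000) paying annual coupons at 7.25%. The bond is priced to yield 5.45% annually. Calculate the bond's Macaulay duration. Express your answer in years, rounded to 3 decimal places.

4.394 years

Periodic yield y = 0.0545. Discount each cash flow and weight by its year:
  t   CF        PV=CF/(1+0.0545)^t    t·PV
  1        72.50        68.7530        68.7530
  2        72.50        65.1996       130.3992
  3        72.50        61.8299       185.4896
  4        72.50        58.6343       234.5372
  5     1,072.50       822.5539     4,112.7696
  Σ                  1,076.9706     4,731.9485
Price P = Σ PV = 1,076.9706.
Macaulay duration = Σ(t·PV) / P = 4,731.9485 / 1,076.9706 = 4.39376 years.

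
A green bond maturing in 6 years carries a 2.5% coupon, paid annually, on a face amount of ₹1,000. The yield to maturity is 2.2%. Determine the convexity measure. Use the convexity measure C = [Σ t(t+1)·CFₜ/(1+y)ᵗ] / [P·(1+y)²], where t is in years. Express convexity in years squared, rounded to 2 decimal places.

37.09

With y = 0.022:
  t   CF        PV=CF/(1+0.022)^t    t·PV        t(t+1)·PV
  1        25.00        24.4618        24.4618          48.9237
  2        25.00        23.9353        47.8705         143.6116
  3        25.00        23.4200        70.2601         281.0403
  4        25.00        22.9159        91.6635         458.3175
  5        25.00        22.4226       112.1129         672.6773
  6     1,025.00       899.5359     5,397.2153      37,780.5069
  Σ                  1,016.6915     5,743.5841      39,385.0773
P = 1,016.6915.
Convexity = Σ t(t+1)·PV / [P·(1+y)²] = 39,385.0773 / (1,016.6915 × 1.044484) = 37.08863.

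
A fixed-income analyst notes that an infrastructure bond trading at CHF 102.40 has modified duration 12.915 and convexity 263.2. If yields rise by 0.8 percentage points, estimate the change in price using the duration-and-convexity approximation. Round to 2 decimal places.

-CHF 9.72

Duration effect: -D_mod·Δy = -12.915 × (+0.008) = -0.103320
Convexity effect: ½·C·(Δy)² = 0.5 × 263.2 × (0.008)² = +0.0084224
ΔP/P ≈ -0.103320 + 0.0084224 = -0.0948976
ΔP ≈ 102.40 × (-0.0948976) = -9.71751424.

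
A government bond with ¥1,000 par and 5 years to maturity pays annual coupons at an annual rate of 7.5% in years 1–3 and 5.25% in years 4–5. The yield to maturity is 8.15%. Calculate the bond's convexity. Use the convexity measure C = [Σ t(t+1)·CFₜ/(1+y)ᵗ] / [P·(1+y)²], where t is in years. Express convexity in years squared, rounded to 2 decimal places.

With y = 0.0815:
  t   CF        PV=CF/(1+0.0815)^t    t·PV        t(t+1)·PV
  1        75.00        69.3481        69.3481         138.6963
  2        75.00        64.1222       128.2443         384.7330
  3        75.00        59.2900       177.8701         711.4804
  4        52.50        38.3754       153.5017         767.5085
  5     1,052.50       711.3601     3,556.8004      21,340.8022
  Σ                    942.4958     4,085.7646      23,343.2204
P = 942.4958.
Convexity = Σ t(t+1)·PV / [P·(1+y)²] = 23,343.2204 / (942.4958 × 1.169642) = 21.17524.

21.18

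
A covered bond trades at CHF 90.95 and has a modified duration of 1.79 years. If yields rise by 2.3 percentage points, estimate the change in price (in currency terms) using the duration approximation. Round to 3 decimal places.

-CHF 3.744

Duration approximation: ΔP/P ≈ -D_mod · Δy = -1.79 × (+0.023) = -0.041170.
ΔP ≈ 90.95 × (-0.041170) = -3.7444115.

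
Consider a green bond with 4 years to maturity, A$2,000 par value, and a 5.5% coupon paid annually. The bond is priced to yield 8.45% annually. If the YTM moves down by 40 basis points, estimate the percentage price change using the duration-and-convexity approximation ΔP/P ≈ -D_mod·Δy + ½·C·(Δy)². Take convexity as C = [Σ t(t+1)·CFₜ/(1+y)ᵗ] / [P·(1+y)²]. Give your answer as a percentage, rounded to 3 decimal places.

+1.370%

With y = 0.0845:
  t   CF        PV=CF/(1+0.0845)^t    t·PV        t(t+1)·PV
  1       110.00       101.4292       101.4292         202.8585
  2       110.00        93.5263       187.0525         561.1576
  3       110.00        86.2391       258.7172       1,034.8687
  4     2,110.00     1,525.3315     6,101.3259      30,506.6294
  Σ                  1,806.5260     6,648.5248      32,305.5141
P = 1,806.5260; D_Mac = 3.68028 yrs; D_mod = 3.39353 yrs; C = 15.20454.
Duration effect: -3.39353 × (-0.004) = +0.013574
Convexity effect: 0.5 × 15.20454 × (-0.004)² = +0.0001216
ΔP/P ≈ +0.013574 + 0.0001216 = +0.013696 = +1.3696%.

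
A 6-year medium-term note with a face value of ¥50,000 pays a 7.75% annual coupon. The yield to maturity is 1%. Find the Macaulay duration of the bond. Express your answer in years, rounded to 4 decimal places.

Periodic yield y = 0.01. Discount each cash flow and weight by its year:
  t   CF        PV=CF/(1+0.01)^t    t·PV
  1     3,875.00     3,836.6337     3,836.6337
  2     3,875.00     3,798.6472     7,597.2944
  3     3,875.00     3,761.0368    11,283.1105
  4     3,875.00     3,723.7988    14,895.1953
  5     3,875.00     3,686.9295    18,434.6477
  6    53,875.00    50,752.6870   304,516.1223
  Σ                 69,559.7331   360,563.0038
Price P = Σ PV = 69,559.7331.
Macaulay duration = Σ(t·PV) / P = 360,563.0038 / 69,559.7331 = 5.18350 years.

5.1835 years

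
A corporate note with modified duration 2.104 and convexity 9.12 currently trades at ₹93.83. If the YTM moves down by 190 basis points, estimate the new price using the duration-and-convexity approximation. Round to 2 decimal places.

₹97.74

Duration effect: -D_mod·Δy = -2.104 × (-0.019) = +0.039976
Convexity effect: ½·C·(Δy)² = 0.5 × 9.12 × (-0.019)² = +0.00164616
ΔP/P ≈ +0.039976 + 0.00164616 = +0.04162216
New price ≈ 93.83 × (1 + 0.04162216) = 97.7354072728.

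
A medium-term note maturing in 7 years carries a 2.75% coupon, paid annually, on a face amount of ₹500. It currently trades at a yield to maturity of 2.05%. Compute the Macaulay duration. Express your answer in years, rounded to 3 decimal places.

6.476 years

Periodic yield y = 0.0205. Discount each cash flow and weight by its year:
  t   CF        PV=CF/(1+0.0205)^t    t·PV
  1        13.75        13.4738        13.4738
  2        13.75        13.2031        26.4062
  3        13.75        12.9379        38.8137
  4        13.75        12.6780        50.7120
  5        13.75        12.4233        62.1166
  6        13.75        12.1738        73.0425
  7       513.75       445.7186     3,120.0303
  Σ                    522.6085     3,384.5952
Price P = Σ PV = 522.6085.
Macaulay duration = Σ(t·PV) / P = 3,384.5952 / 522.6085 = 6.47635 years.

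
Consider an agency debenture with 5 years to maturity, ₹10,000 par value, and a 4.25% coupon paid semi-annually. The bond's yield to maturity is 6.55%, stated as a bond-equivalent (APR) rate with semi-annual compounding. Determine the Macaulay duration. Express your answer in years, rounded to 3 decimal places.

4.528 years

Periodic yield y = 0.03275. Discount each cash flow and weight by its period:
  t   CF        PV=CF/(1+0.03275)^t    t·PV
  1       212.50       205.7613       205.7613
  2       212.50       199.2363       398.4727
  3       212.50       192.9183       578.7548
  4       212.50       186.8005       747.2021
  5       212.50       180.8768       904.3841
  6       212.50       175.1410     1,050.8457
  7       212.50       169.5870     1,187.1089
  8       212.50       164.2091     1,313.6731
  9       212.50       159.0018     1,431.0164
  10   10,212.50     7,399.1194    73,991.1936
  Σ                  9,032.6515    81,808.4126
Price P = Σ PV = 9,032.6515.
Macaulay duration = Σ(t·PV) / P = 81,808.4126 / 9,032.6515 = 9.05697 half-year periods.
In years: 9.05697 / 2 = 4.52848 years.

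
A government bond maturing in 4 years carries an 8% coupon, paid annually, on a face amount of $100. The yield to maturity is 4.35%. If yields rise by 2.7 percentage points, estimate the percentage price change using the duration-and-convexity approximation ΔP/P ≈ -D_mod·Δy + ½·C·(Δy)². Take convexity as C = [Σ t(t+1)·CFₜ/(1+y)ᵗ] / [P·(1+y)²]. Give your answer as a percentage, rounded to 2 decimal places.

With y = 0.0435:
  t   CF        PV=CF/(1+0.0435)^t    t·PV        t(t+1)·PV
  1         8.00         7.6665         7.6665          15.3330
  2         8.00         7.3469        14.6938          44.0815
  3         8.00         7.0406        21.1219          84.4878
  4       108.00        91.0865       364.3459       1,821.7297
  Σ                    113.1406       407.8282       1,965.6320
P = 113.1406; D_Mac = 3.60462 yrs; D_mod = 3.45435 yrs; C = 15.95508.
Duration effect: -3.45435 × (+0.027) = -0.093267
Convexity effect: 0.5 × 15.95508 × (0.027)² = +0.0058156
ΔP/P ≈ -0.093267 + 0.0058156 = -0.087452 = -8.7452%.

-8.75%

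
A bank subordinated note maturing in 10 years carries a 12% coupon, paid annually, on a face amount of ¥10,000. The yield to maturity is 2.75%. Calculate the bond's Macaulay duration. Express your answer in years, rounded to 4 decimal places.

7.2780 years

Periodic yield y = 0.0275. Discount each cash flow and weight by its year:
  t   CF        PV=CF/(1+0.0275)^t    t·PV
  1     1,200.00     1,167.8832     1,167.8832
  2     1,200.00     1,136.6260     2,273.2520
  3     1,200.00     1,106.2053     3,318.6160
  4     1,200.00     1,076.5989     4,306.3955
  5     1,200.00     1,047.7848     5,238.9240
  6     1,200.00     1,019.7419     6,118.4514
  7     1,200.00       992.4495     6,947.1467
  8     1,200.00       965.8876     7,727.1010
  9     1,200.00       940.0366     8,460.3296
  10   11,200.00     8,538.8565    85,388.5654
  Σ                 17,992.0705   130,946.6649
Price P = Σ PV = 17,992.0705.
Macaulay duration = Σ(t·PV) / P = 130,946.6649 / 17,992.0705 = 7.27802 years.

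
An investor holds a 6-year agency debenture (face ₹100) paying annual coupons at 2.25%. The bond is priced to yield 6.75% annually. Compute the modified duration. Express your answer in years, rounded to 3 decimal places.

Periodic yield y = 0.0675. First find Macaulay duration:
  t   CF        PV=CF/(1+0.0675)^t    t·PV
  1         2.25         2.1077         2.1077
  2         2.25         1.9745         3.9489
  3         2.25         1.8496         5.5488
  4         2.25         1.7327         6.9306
  5         2.25         1.6231         8.1155
  6       102.25        69.0965       414.5790
  Σ                     78.3840       441.2305
P = 78.3840; Macaulay duration = 441.2305 / 78.3840 = 5.62909 years.
Modified duration = D_Mac / (1 + y) = 5.62909 / 1.0675 = 5.27315 years.

5.273 years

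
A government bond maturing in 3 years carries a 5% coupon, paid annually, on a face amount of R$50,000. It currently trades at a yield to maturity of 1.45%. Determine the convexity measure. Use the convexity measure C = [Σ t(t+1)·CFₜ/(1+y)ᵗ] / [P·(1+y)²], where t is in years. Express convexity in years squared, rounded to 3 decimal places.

With y = 0.0145:
  t   CF        PV=CF/(1+0.0145)^t    t·PV        t(t+1)·PV
  1     2,500.00     2,464.2681     2,464.2681       4,928.5362
  2     2,500.00     2,429.0469     4,858.0939      14,574.2816
  3    52,500.00    50,280.9123   150,842.7370     603,370.9481
  Σ                 55,174.2274   158,165.0990     622,873.7659
P = 55,174.2274.
Convexity = Σ t(t+1)·PV / [P·(1+y)²] = 622,873.7659 / (55,174.2274 × 1.029210) = 10.96881.

10.969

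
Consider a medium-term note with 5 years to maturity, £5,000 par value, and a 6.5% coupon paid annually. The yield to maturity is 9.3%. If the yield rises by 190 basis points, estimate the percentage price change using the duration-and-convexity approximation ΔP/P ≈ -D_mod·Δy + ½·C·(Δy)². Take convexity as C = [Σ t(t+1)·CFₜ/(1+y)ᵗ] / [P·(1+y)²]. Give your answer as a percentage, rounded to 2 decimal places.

With y = 0.093:
  t   CF        PV=CF/(1+0.093)^t    t·PV        t(t+1)·PV
  1       325.00       297.3468       297.3468         594.6935
  2       325.00       272.0464       544.0929       1,632.2786
  3       325.00       248.8988       746.6965       2,986.7861
  4       325.00       227.7208       910.8832       4,554.4161
  5     5,325.00     3,413.6485    17,068.2426     102,409.4555
  Σ                  4,459.6614    19,567.2620     112,177.6298
P = 4,459.6614; D_Mac = 4.38761 yrs; D_mod = 4.01428 yrs; C = 21.05543.
Duration effect: -4.01428 × (+0.019) = -0.076271
Convexity effect: 0.5 × 21.05543 × (0.019)² = +0.0038005
ΔP/P ≈ -0.076271 + 0.0038005 = -0.072471 = -7.2471%.

-7.25%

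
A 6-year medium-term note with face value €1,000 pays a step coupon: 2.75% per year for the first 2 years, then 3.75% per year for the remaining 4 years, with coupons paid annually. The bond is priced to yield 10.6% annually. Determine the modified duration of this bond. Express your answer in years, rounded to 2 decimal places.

Periodic yield y = 0.106. First find Macaulay duration:
  t   CF        PV=CF/(1+0.106)^t    t·PV
  1        27.50        24.8644        24.8644
  2        27.50        22.4814        44.9627
  3        37.50        27.7183        83.1548
  4        37.50        25.0617       100.2469
  5        37.50        22.6598       113.2989
  6     1,037.50       566.8359     3,401.0154
  Σ                    689.6214     3,767.5430
P = 689.6214; Macaulay duration = 3,767.5430 / 689.6214 = 5.46321 years.
Modified duration = D_Mac / (1 + y) = 5.46321 / 1.106 = 4.93961 years.

4.94 years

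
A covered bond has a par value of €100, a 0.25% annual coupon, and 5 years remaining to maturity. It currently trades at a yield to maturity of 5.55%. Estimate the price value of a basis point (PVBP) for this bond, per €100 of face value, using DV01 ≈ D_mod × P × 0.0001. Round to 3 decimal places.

Periodic yield y = 0.0555.
  t   CF        PV=CF/(1+0.0555)^t    t·PV
  1         0.25         0.2369         0.2369
  2         0.25         0.2244         0.4488
  3         0.25         0.2126         0.6378
  4         0.25         0.2014         0.8057
  5       100.25        76.5232       382.6161
  Σ                     77.3985       384.7452
P = 77.3985; D_Mac = 4.97097 yrs; D_mod = 4.70958 yrs.
DV01 ≈ 4.70958 × 77.3985 × 0.0001 = 0.036451.

€0.036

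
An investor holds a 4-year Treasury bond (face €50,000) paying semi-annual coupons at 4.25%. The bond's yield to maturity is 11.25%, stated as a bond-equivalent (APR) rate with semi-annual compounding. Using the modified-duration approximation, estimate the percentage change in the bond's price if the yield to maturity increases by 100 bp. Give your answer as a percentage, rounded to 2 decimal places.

Periodic yield y = 0.05625. Modified duration first:
  t   CF        PV=CF/(1+0.05625)^t    t·PV
  1     1,062.50     1,005.9172     1,005.9172
  2     1,062.50       952.3476     1,904.6952
  3     1,062.50       901.6309     2,704.8926
  4     1,062.50       853.6150     3,414.4601
  5     1,062.50       808.1562     4,040.7812
  6     1,062.50       765.1183     4,590.7100
  7     1,062.50       724.3724     5,070.6067
  8    51,062.50    32,958.5653   263,668.5223
  Σ                 38,969.7229   286,400.5852
P = 38,969.7229; D_Mac = 7.34931 half-year periods = 3.67466 yrs; D_mod = 3.67466/(1+0.05625) = 3.47896 yrs.
ΔP/P ≈ -D_mod · Δy = -3.47896 × (+0.01) = -0.034790 = -3.4790%.

-3.48%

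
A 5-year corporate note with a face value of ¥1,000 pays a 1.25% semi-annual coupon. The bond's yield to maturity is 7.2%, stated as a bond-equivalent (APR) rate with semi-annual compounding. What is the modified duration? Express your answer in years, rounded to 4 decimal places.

Periodic yield y = 0.036. First find Macaulay duration:
  t   CF        PV=CF/(1+0.036)^t    t·PV
  1         6.25         6.0328         6.0328
  2         6.25         5.8232        11.6464
  3         6.25         5.6208        16.8625
  4         6.25         5.4255        21.7021
  5         6.25         5.2370        26.1849
  6         6.25         5.0550        30.3300
  7         6.25         4.8793        34.1554
  8         6.25         4.7098        37.6784
  9         6.25         4.5461        40.9152
  10    1,006.25       706.4938     7,064.9377
  Σ                    753.8234     7,290.4454
P = 753.8234; Macaulay duration = 7,290.4454 / 753.8234 = 9.67129 half-year periods = 4.83565 years.
Modified duration = D_Mac / (1 + y) = 4.83565 / 1.036 = 4.66761 years.

4.6676 years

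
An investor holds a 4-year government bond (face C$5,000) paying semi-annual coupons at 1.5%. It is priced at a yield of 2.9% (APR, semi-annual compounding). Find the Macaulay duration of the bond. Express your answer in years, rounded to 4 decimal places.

Periodic yield y = 0.0145. Discount each cash flow and weight by its period:
  t   CF        PV=CF/(1+0.0145)^t    t·PV
  1        37.50        36.9640        36.9640
  2        37.50        36.4357        72.8714
  3        37.50        35.9149       107.7448
  4        37.50        35.4016       141.6065
  5        37.50        34.8956       174.4781
  6        37.50        34.3969       206.3812
  7        37.50        33.9052       237.3367
  8     5,037.50     4,489.5069    35,916.0556
  Σ                  4,737.4210    36,893.4384
Price P = Σ PV = 4,737.4210.
Macaulay duration = Σ(t·PV) / P = 36,893.4384 / 4,737.4210 = 7.78766 half-year periods.
In years: 7.78766 / 2 = 3.89383 years.

3.8938 years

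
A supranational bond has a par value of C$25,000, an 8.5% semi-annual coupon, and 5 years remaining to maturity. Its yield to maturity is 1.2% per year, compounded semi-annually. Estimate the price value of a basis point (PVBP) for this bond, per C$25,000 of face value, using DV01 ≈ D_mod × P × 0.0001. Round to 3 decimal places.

Periodic yield y = 0.006.
  t   CF        PV=CF/(1+0.006)^t    t·PV
  1     1,062.50     1,056.1630     1,056.1630
  2     1,062.50     1,049.8638     2,099.7277
  3     1,062.50     1,043.6022     3,130.8067
  4     1,062.50     1,037.3780     4,149.5118
  5     1,062.50     1,031.1908     5,155.9541
  6     1,062.50     1,025.0406     6,150.2434
  7     1,062.50     1,018.9270     7,132.4891
  8     1,062.50     1,012.8499     8,102.7993
  9     1,062.50     1,006.8091     9,061.2815
  10   26,062.50    24,549.1390   245,491.3901
  Σ                 33,830.9634   291,530.3666
P = 33,830.9634; D_Mac = 8.61726 half-year periods = 4.30863 yrs; D_mod = 4.28293 yrs.
DV01 ≈ 4.28293 × 33,830.9634 × 0.0001 = 14.489581.

C$14.490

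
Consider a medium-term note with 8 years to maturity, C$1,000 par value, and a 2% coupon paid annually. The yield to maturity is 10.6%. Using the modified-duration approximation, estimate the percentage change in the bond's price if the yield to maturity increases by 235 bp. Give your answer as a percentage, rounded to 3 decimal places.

Periodic yield y = 0.106. Modified duration first:
  t   CF        PV=CF/(1+0.106)^t    t·PV
  1        20.00        18.0832        18.0832
  2        20.00        16.3501        32.7001
  3        20.00        14.7831        44.3492
  4        20.00        13.3662        53.4650
  5        20.00        12.0852        60.4261
  6        20.00        10.9270        65.5617
  7        20.00         9.8797        69.1580
  8     1,020.00       455.5742     3,644.5939
  Σ                    551.0487     3,988.3372
P = 551.0487; D_Mac = 7.23772 yrs; D_mod = 7.23772/(1+0.106) = 6.54405 yrs.
ΔP/P ≈ -D_mod · Δy = -6.54405 × (+0.0235) = -0.153785 = -15.3785%.

-15.379%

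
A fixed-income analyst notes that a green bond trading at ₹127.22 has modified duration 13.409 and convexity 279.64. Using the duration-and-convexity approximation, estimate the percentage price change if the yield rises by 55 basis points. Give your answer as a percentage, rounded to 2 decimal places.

Duration effect: -D_mod·Δy = -13.409 × (+0.0055) = -0.0737495
Convexity effect: ½·C·(Δy)² = 0.5 × 279.64 × (0.0055)² = +0.004229555
ΔP/P ≈ -0.0737495 + 0.004229555 = -0.069519945
= -6.9519945%.

-6.95%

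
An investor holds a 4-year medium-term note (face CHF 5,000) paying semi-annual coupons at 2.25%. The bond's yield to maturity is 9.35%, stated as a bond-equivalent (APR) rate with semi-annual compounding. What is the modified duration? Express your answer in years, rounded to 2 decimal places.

3.65 years

Periodic yield y = 0.04675. First find Macaulay duration:
  t   CF        PV=CF/(1+0.04675)^t    t·PV
  1        56.25        53.7378        53.7378
  2        56.25        51.3377       102.6754
  3        56.25        49.0449       147.1346
  4        56.25        46.8544       187.4177
  5        56.25        44.7618       223.8091
  6        56.25        42.7627       256.5760
  7        56.25        40.8528       285.9695
  8     5,056.25     3,508.2035    28,065.6283
  Σ                  3,837.5556    29,322.9484
P = 3,837.5556; Macaulay duration = 29,322.9484 / 3,837.5556 = 7.64105 half-year periods = 3.82052 years.
Modified duration = D_Mac / (1 + y) = 3.82052 / 1.04675 = 3.64989 years.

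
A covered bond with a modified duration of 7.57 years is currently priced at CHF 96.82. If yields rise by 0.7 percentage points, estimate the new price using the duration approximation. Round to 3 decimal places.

Duration approximation: ΔP/P ≈ -D_mod · Δy = -7.57 × (+0.007) = -0.052990.
New price ≈ 96.82 × (1 - 0.052990) = 91.6895082.

CHF 91.690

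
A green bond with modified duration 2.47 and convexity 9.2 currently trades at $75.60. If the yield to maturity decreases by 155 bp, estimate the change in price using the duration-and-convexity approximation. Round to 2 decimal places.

+$2.98

Duration effect: -D_mod·Δy = -2.47 × (-0.0155) = +0.038285
Convexity effect: ½·C·(Δy)² = 0.5 × 9.2 × (-0.0155)² = +0.00110515
ΔP/P ≈ +0.038285 + 0.00110515 = +0.03939015
ΔP ≈ 75.60 × (+0.03939015) = +2.97789534.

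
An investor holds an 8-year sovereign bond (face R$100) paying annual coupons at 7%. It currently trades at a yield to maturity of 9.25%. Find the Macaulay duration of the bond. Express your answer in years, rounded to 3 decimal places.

Periodic yield y = 0.0925. Discount each cash flow and weight by its year:
  t   CF        PV=CF/(1+0.0925)^t    t·PV
  1         7.00         6.4073         6.4073
  2         7.00         5.8648        11.7297
  3         7.00         5.3683        16.1048
  4         7.00         4.9137        19.6550
  5         7.00         4.4977        22.4885
  6         7.00         4.1169        24.7013
  7         7.00         3.7683        26.3782
  8       107.00        52.7245       421.7958
  Σ                     87.6615       549.2606
Price P = Σ PV = 87.6615.
Macaulay duration = Σ(t·PV) / P = 549.2606 / 87.6615 = 6.26570 years.

6.266 years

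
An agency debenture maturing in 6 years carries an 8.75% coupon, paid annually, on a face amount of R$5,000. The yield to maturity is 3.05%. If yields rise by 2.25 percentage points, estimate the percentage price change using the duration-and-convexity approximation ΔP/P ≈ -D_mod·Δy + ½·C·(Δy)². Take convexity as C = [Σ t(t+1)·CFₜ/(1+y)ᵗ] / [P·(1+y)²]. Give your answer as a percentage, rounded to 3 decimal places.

With y = 0.0305:
  t   CF        PV=CF/(1+0.0305)^t    t·PV        t(t+1)·PV
  1       437.50       424.5512       424.5512         849.1024
  2       437.50       411.9856       823.9713       2,471.9138
  3       437.50       399.7920     1,199.3759       4,797.5037
  4       437.50       387.9592     1,551.8369       7,759.1843
  5       437.50       376.4767     1,882.3834      11,294.3003
  6     5,437.50     4,540.5796    27,243.4776     190,704.3431
  Σ                  6,541.3443    33,125.5962     217,876.3475
P = 6,541.3443; D_Mac = 5.06403 yrs; D_mod = 4.91415 yrs; C = 31.36513.
Duration effect: -4.91415 × (+0.0225) = -0.110568
Convexity effect: 0.5 × 31.36513 × (0.0225)² = +0.0079393
ΔP/P ≈ -0.110568 + 0.0079393 = -0.102629 = -10.2629%.

-10.263%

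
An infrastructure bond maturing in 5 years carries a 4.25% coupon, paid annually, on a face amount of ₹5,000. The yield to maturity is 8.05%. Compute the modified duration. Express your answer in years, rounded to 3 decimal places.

4.229 years

Periodic yield y = 0.0805. First find Macaulay duration:
  t   CF        PV=CF/(1+0.0805)^t    t·PV
  1       212.50       196.6682       196.6682
  2       212.50       182.0159       364.0319
  3       212.50       168.4553       505.3658
  4       212.50       155.9049       623.6197
  5     5,212.50     3,539.3394    17,696.6970
  Σ                  4,242.3838    19,386.3827
P = 4,242.3838; Macaulay duration = 19,386.3827 / 4,242.3838 = 4.56969 years.
Modified duration = D_Mac / (1 + y) = 4.56969 / 1.0805 = 4.22924 years.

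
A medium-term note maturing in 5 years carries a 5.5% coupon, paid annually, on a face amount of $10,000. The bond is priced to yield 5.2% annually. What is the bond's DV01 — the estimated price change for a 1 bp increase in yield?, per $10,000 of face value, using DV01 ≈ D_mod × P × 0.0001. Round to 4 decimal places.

Periodic yield y = 0.052.
  t   CF        PV=CF/(1+0.052)^t    t·PV
  1       550.00       522.8137       522.8137
  2       550.00       496.9712       993.9424
  3       550.00       472.4061     1,417.2182
  4       550.00       449.0552     1,796.2208
  5    10,550.00     8,187.9232    40,939.6160
  Σ                 10,129.1693    45,669.8111
P = 10,129.1693; D_Mac = 4.50874 yrs; D_mod = 4.28588 yrs.
DV01 ≈ 4.28588 × 10,129.1693 × 0.0001 = 4.341237.

$4.3412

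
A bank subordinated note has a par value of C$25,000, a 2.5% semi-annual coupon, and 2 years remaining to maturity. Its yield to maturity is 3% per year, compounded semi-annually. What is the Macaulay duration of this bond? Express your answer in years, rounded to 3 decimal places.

1.963 years

Periodic yield y = 0.015. Discount each cash flow and weight by its period:
  t   CF        PV=CF/(1+0.015)^t    t·PV
  1       312.50       307.8818       307.8818
  2       312.50       303.3318       606.6636
  3       312.50       298.8491       896.5472
  4    25,312.50    23,849.0383    95,396.1533
  Σ                 24,759.1010    97,207.2459
Price P = Σ PV = 24,759.1010.
Macaulay duration = Σ(t·PV) / P = 97,207.2459 / 24,759.1010 = 3.92612 half-year periods.
In years: 3.92612 / 2 = 1.96306 years.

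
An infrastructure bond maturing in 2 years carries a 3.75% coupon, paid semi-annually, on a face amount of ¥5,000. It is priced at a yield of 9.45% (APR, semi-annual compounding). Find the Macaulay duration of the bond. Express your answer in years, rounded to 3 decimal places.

1.942 years

Periodic yield y = 0.04725. Discount each cash flow and weight by its period:
  t   CF        PV=CF/(1+0.04725)^t    t·PV
  1        93.75        89.5202        89.5202
  2        93.75        85.4812       170.9624
  3        93.75        81.6244       244.8733
  4     5,093.75     4,234.8316    16,939.3266
  Σ                  4,491.4574    17,444.6824
Price P = Σ PV = 4,491.4574.
Macaulay duration = Σ(t·PV) / P = 17,444.6824 / 4,491.4574 = 3.88397 half-year periods.
In years: 3.88397 / 2 = 1.94198 years.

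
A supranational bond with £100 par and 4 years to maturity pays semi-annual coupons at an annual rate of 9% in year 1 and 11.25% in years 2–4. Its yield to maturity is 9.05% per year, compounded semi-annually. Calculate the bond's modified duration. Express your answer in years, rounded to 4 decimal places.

3.2599 years

Periodic yield y = 0.04525. First find Macaulay duration:
  t   CF        PV=CF/(1+0.04525)^t    t·PV
  1        4.500         4.3052         4.3052
  2        4.500         4.1188         8.2376
  3        5.625         4.9256        14.7769
  4        5.625         4.7124        18.8496
  5        5.625         4.5084        22.5420
  6        5.625         4.3132        25.8793
  7        5.625         4.1265        28.8855
  8      105.625        74.1319       593.0554
  Σ                    105.1421       716.5315
P = 105.1421; Macaulay duration = 716.5315 / 105.1421 = 6.81489 half-year periods = 3.40744 years.
Modified duration = D_Mac / (1 + y) = 3.40744 / 1.04525 = 3.25993 years.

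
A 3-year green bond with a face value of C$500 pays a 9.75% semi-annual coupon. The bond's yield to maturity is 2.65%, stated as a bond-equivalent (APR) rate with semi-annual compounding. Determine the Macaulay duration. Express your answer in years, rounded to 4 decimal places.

2.7053 years

Periodic yield y = 0.01325. Discount each cash flow and weight by its period:
  t   CF        PV=CF/(1+0.01325)^t    t·PV
  1       24.375        24.0563        24.0563
  2       24.375        23.7417        47.4834
  3       24.375        23.4312        70.2936
  4       24.375        23.1248        92.4992
  5       24.375        22.8224       114.1121
  6      524.375       484.5541     2,907.3248
  Σ                    601.7305     3,255.7694
Price P = Σ PV = 601.7305.
Macaulay duration = Σ(t·PV) / P = 3,255.7694 / 601.7305 = 5.41068 half-year periods.
In years: 5.41068 / 2 = 2.70534 years.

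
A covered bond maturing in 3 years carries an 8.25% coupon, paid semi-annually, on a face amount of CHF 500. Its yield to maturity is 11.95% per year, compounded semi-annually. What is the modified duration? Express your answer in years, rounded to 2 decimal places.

2.55 years

Periodic yield y = 0.05975. First find Macaulay duration:
  t   CF        PV=CF/(1+0.05975)^t    t·PV
  1       20.625        19.4621        19.4621
  2       20.625        18.3648        36.7297
  3       20.625        17.3294        51.9882
  4       20.625        16.3524        65.4094
  5       20.625        15.4304        77.1519
  6      520.625       367.5399     2,205.2393
  Σ                    454.4790     2,455.9807
P = 454.4790; Macaulay duration = 2,455.9807 / 454.4790 = 5.40395 half-year periods = 2.70197 years.
Modified duration = D_Mac / (1 + y) = 2.70197 / 1.05975 = 2.54963 years.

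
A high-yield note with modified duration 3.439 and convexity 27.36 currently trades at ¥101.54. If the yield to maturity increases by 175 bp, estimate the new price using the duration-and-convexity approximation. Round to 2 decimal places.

¥95.85

Duration effect: -D_mod·Δy = -3.439 × (+0.0175) = -0.0601825
Convexity effect: ½·C·(Δy)² = 0.5 × 27.36 × (0.0175)² = +0.0041895
ΔP/P ≈ -0.0601825 + 0.0041895 = -0.055993
New price ≈ 101.54 × (1 - 0.055993) = 95.85447078.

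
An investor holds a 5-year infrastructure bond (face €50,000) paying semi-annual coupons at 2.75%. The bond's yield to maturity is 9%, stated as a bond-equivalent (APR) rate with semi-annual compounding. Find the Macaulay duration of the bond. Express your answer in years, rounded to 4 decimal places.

Periodic yield y = 0.045. Discount each cash flow and weight by its period:
  t   CF        PV=CF/(1+0.045)^t    t·PV
  1       687.50       657.8947       657.8947
  2       687.50       629.5643     1,259.1287
  3       687.50       602.4539     1,807.3617
  4       687.50       576.5109     2,306.0437
  5       687.50       551.6851     2,758.4255
  6       687.50       527.9283     3,167.5699
  7       687.50       505.1946     3,536.3620
  8       687.50       483.4398     3,867.5182
  9       687.50       462.6218     4,163.5961
  10   50,687.50    32,639.0844   326,390.8438
  Σ                 37,636.3778   349,914.7444
Price P = Σ PV = 37,636.3778.
Macaulay duration = Σ(t·PV) / P = 349,914.7444 / 37,636.3778 = 9.29725 half-year periods.
In years: 9.29725 / 2 = 4.64862 years.

4.6486 years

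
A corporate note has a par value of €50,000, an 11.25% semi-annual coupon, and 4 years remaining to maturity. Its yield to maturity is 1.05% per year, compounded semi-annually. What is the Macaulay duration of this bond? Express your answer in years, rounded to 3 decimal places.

3.446 years

Periodic yield y = 0.00525. Discount each cash flow and weight by its period:
  t   CF        PV=CF/(1+0.00525)^t    t·PV
  1     2,812.50     2,797.8115     2,797.8115
  2     2,812.50     2,783.1997     5,566.3994
  3     2,812.50     2,768.6642     8,305.9926
  4     2,812.50     2,754.2046    11,016.8185
  5     2,812.50     2,739.8206    13,699.1029
  6     2,812.50     2,725.5116    16,353.0698
  7     2,812.50     2,711.2774    18,978.9420
  8    52,812.50    50,645.8742   405,166.9938
  Σ                 69,926.3639   481,885.1305
Price P = Σ PV = 69,926.3639.
Macaulay duration = Σ(t·PV) / P = 481,885.1305 / 69,926.3639 = 6.89132 half-year periods.
In years: 6.89132 / 2 = 3.44566 years.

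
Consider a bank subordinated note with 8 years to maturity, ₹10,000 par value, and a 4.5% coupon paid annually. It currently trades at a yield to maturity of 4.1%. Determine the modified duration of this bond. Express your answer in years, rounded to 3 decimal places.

6.638 years

Periodic yield y = 0.041. First find Macaulay duration:
  t   CF        PV=CF/(1+0.041)^t    t·PV
  1       450.00       432.2767       432.2767
  2       450.00       415.2514       830.5027
  3       450.00       398.8966     1,196.6898
  4       450.00       383.1860     1,532.7439
  5       450.00       368.0941     1,840.4705
  6       450.00       353.5966     2,121.5799
  7       450.00       339.6702     2,377.6912
  8    10,450.00     7,577.2297    60,617.8378
  Σ                 10,268.2012    70,949.7924
P = 10,268.2012; Macaulay duration = 70,949.7924 / 10,268.2012 = 6.90966 years.
Modified duration = D_Mac / (1 + y) = 6.90966 / 1.041 = 6.63752 years.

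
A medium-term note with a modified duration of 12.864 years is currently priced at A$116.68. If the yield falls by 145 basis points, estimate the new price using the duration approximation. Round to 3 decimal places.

Duration approximation: ΔP/P ≈ -D_mod · Δy = -12.864 × (-0.0145) = +0.186528.
New price ≈ 116.68 × (1 + 0.186528) = 138.44408704.

A$138.444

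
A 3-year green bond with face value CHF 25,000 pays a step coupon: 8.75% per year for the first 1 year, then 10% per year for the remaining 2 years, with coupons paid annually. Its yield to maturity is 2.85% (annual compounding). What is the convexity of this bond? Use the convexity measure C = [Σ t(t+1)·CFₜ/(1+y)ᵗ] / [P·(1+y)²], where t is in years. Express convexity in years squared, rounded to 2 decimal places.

10.22

With y = 0.0285:
  t   CF        PV=CF/(1+0.0285)^t    t·PV        t(t+1)·PV
  1     2,187.50     2,126.8838     2,126.8838       4,253.7676
  2     2,500.00     2,363.3684     4,726.7367      14,180.2101
  3    27,500.00    25,276.6669    75,830.0008     303,320.0031
  Σ                 29,766.9191    82,683.6213     321,753.9809
P = 29,766.9191.
Convexity = Σ t(t+1)·PV / [P·(1+y)²] = 321,753.9809 / (29,766.9191 × 1.057812) = 10.21837.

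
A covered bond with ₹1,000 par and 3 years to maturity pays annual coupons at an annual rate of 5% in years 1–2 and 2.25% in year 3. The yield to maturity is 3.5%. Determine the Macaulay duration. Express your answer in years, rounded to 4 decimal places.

2.8591 years

Periodic yield y = 0.035. Discount each cash flow and weight by its year:
  t   CF        PV=CF/(1+0.035)^t    t·PV
  1        50.00        48.3092        48.3092
  2        50.00        46.6755        93.3511
  3     1,022.50       922.2364     2,766.7092
  Σ                  1,017.2211     2,908.3695
Price P = Σ PV = 1,017.2211.
Macaulay duration = Σ(t·PV) / P = 2,908.3695 / 1,017.2211 = 2.85913 years.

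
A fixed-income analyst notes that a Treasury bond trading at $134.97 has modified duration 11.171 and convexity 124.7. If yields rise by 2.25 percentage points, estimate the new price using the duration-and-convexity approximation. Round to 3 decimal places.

$105.306

Duration effect: -D_mod·Δy = -11.171 × (+0.0225) = -0.2513475
Convexity effect: ½·C·(Δy)² = 0.5 × 124.7 × (0.0225)² = +0.0315646875
ΔP/P ≈ -0.2513475 + 0.0315646875 = -0.2197828125
New price ≈ 134.97 × (1 - 0.2197828125) = 105.305913796875.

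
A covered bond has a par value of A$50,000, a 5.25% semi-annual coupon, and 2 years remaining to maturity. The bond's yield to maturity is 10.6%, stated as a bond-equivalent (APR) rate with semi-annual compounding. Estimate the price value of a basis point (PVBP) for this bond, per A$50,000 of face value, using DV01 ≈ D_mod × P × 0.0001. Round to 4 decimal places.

A$8.2588

Periodic yield y = 0.053.
  t   CF        PV=CF/(1+0.053)^t    t·PV
  1     1,312.50     1,246.4387     1,246.4387
  2     1,312.50     1,183.7025     2,367.4050
  3     1,312.50     1,124.1239     3,372.3718
  4    51,312.50    41,735.8910   166,943.5641
  Σ                 45,290.1562   173,929.7797
P = 45,290.1562; D_Mac = 3.84034 half-year periods = 1.92017 yrs; D_mod = 1.82353 yrs.
DV01 ≈ 1.82353 × 45,290.1562 × 0.0001 = 8.258774.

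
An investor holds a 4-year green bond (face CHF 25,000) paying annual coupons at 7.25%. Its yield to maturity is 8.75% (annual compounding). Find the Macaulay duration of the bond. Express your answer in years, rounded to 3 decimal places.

3.602 years

Periodic yield y = 0.0875. Discount each cash flow and weight by its year:
  t   CF        PV=CF/(1+0.0875)^t    t·PV
  1     1,812.50     1,666.6667     1,666.6667
  2     1,812.50     1,532.5670     3,065.1341
  3     1,812.50     1,409.2571     4,227.7712
  4    26,812.50    19,169.9176    76,679.6706
  Σ                 23,778.4084    85,639.2425
Price P = Σ PV = 23,778.4084.
Macaulay duration = Σ(t·PV) / P = 85,639.2425 / 23,778.4084 = 3.60155 years.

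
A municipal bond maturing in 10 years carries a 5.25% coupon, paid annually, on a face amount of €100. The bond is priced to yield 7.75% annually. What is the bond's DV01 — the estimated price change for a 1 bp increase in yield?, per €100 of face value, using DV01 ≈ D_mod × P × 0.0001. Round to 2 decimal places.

Periodic yield y = 0.0775.
  t   CF        PV=CF/(1+0.0775)^t    t·PV
  1         5.25         4.8724         4.8724
  2         5.25         4.5219         9.0439
  3         5.25         4.1967        12.5901
  4         5.25         3.8948        15.5794
  5         5.25         3.6147        18.0735
  6         5.25         3.3547        20.1283
  7         5.25         3.1134        21.7940
  8         5.25         2.8895        23.1159
  9         5.25         2.6817        24.1349
  10      105.25        49.8941       498.9411
  Σ                     83.0340       648.2735
P = 83.0340; D_Mac = 7.80733 yrs; D_mod = 7.24578 yrs.
DV01 ≈ 7.24578 × 83.0340 × 0.0001 = 0.060165.

€0.06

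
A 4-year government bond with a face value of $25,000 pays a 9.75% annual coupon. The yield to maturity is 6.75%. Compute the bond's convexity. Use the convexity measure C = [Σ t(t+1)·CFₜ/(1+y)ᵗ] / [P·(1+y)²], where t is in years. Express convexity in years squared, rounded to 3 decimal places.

14.778

With y = 0.0675:
  t   CF        PV=CF/(1+0.0675)^t    t·PV        t(t+1)·PV
  1     2,437.50     2,283.3724     2,283.3724       4,566.7447
  2     2,437.50     2,138.9905     4,277.9810      12,833.9430
  3     2,437.50     2,003.7382     6,011.2145      24,044.8581
  4    27,437.50    21,128.7110    84,514.8440     422,574.2200
  Σ                 27,554.8120    97,087.4119     464,019.7659
P = 27,554.8120.
Convexity = Σ t(t+1)·PV / [P·(1+y)²] = 464,019.7659 / (27,554.8120 × 1.139556) = 14.77758.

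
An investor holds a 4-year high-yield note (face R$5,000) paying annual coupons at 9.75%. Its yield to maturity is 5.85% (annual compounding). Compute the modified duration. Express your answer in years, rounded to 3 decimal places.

Periodic yield y = 0.0585. First find Macaulay duration:
  t   CF        PV=CF/(1+0.0585)^t    t·PV
  1       487.50       460.5574       460.5574
  2       487.50       435.1038       870.2076
  3       487.50       411.0570     1,233.1710
  4     5,487.50     4,371.3047    17,485.2190
  Σ                  5,678.0229    20,049.1549
P = 5,678.0229; Macaulay duration = 20,049.1549 / 5,678.0229 = 3.53101 years.
Modified duration = D_Mac / (1 + y) = 3.53101 / 1.0585 = 3.33586 years.

3.336 years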